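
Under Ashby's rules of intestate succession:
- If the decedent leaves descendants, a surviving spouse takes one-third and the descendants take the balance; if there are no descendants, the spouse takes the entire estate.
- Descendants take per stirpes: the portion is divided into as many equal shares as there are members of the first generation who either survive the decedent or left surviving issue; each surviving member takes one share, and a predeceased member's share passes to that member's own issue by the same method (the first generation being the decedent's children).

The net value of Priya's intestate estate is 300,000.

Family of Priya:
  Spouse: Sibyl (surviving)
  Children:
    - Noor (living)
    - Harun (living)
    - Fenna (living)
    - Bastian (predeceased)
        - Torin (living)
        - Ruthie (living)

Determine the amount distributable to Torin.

Torin receives 25,000.

Sibyl takes one-third of 300,000 = 100,000. The remaining 200,000 passes to the descendants.
The descendants' portion (200,000) is divided into 4 shares of 50,000: Noor, Harun, and Fenna each take 50,000; Bastian's 50,000 share passes to Bastian's issue.
Bastian's share (50,000) is divided into 2 shares of 25,000: Torin and Ruthie each take 25,000.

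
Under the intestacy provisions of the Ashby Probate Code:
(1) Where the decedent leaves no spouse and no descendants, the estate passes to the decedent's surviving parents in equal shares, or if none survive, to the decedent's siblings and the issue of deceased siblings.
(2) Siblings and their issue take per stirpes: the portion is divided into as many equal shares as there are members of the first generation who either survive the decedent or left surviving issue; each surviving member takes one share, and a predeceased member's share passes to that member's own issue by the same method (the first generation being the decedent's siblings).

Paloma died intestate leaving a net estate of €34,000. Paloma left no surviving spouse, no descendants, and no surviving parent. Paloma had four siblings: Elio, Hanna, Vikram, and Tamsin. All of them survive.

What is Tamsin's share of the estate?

Tamsin receives €8,500.

The entire €34,000 passes to the siblings and their issue.
That amount (€34,000) is divided into 4 shares of €8,500: Elio, Hanna, Vikram, and Tamsin each take €8,500.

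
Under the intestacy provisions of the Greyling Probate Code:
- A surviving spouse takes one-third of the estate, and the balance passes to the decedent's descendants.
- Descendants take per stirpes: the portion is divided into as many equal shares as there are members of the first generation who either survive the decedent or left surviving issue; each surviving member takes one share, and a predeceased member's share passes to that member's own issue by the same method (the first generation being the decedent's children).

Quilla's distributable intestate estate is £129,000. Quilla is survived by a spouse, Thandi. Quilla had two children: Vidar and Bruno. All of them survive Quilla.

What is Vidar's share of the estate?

Thandi takes one-third of £129,000 = £43,000. The remaining £86,000 passes to the descendants.
The descendants' portion (£86,000) is divided into 2 shares of £43,000: Vidar and Bruno each take £43,000.

Vidar receives £43,000.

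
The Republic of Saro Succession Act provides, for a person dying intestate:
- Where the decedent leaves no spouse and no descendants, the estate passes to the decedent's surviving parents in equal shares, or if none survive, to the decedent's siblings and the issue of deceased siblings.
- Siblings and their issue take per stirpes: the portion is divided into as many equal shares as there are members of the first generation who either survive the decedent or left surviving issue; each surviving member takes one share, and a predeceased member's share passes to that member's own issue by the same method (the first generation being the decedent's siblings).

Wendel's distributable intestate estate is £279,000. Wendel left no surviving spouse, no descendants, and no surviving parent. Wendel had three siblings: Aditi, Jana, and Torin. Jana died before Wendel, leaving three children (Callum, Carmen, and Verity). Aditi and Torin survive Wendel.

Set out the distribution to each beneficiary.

The entire £279,000 passes to the siblings and their issue.
That amount (£279,000) is divided into 3 shares of £93,000: Aditi and Torin each take £93,000; Jana's £93,000 share passes to Jana's issue.
Jana's share (£93,000) is divided into 3 shares of £31,000: Callum, Carmen, and Verity each take £31,000.

Aditi: £93,000; Callum: £31,000; Carmen: £31,000; Verity: £31,000; Torin: £93,000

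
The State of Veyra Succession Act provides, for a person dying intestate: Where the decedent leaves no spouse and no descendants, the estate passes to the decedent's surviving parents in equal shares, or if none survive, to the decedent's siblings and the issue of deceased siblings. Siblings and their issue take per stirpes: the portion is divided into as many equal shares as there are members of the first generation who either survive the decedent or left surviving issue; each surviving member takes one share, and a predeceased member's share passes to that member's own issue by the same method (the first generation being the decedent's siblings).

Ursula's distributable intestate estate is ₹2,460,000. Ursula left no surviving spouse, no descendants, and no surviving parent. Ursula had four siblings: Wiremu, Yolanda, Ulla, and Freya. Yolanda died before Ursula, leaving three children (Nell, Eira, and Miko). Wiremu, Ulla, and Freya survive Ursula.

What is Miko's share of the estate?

The entire ₹2,460,000 passes to the siblings and their issue.
That amount (₹2,460,000) is divided into 4 shares of ₹615,000: Wiremu, Ulla, and Freya each take ₹615,000; Yolanda's ₹615,000 share passes to Yolanda's issue.
Yolanda's share (₹615,000) is divided into 3 shares of ₹205,000: Nell, Eira, and Miko each take ₹205,000.

Miko receives ₹205,000.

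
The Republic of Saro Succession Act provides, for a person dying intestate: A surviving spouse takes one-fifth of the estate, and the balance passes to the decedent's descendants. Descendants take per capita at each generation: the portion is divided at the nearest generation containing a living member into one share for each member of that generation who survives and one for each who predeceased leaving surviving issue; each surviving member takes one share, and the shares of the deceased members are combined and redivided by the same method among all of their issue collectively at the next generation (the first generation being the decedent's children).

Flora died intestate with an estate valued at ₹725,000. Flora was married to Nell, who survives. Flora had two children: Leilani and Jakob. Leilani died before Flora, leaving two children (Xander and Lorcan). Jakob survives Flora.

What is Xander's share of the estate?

Xander receives ₹145,000.

Nell takes one-fifth of ₹725,000 = ₹145,000. The remaining ₹580,000 passes to the descendants.
The descendants' portion (₹580,000) is divided at the children's generation into 2 shares of ₹290,000. Jakob takes ₹290,000. The remaining share for the deceased Leilani (₹290,000) is carried to the next generation.
That pool (₹290,000) is divided at the grandchildren's generation equally among Xander and Lorcan: ₹145,000 each.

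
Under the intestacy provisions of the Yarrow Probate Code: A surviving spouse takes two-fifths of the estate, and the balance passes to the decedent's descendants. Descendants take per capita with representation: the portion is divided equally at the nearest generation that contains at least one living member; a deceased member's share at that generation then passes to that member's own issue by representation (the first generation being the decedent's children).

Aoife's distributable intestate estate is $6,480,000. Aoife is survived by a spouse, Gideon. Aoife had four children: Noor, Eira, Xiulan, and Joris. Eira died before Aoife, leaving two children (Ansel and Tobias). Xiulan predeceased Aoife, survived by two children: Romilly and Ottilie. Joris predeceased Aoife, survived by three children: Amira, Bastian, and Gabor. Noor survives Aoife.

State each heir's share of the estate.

Gideon: $2,592,000; Noor: $972,000; Ansel: $486,000; Tobias: $486,000; Romilly: $486,000; Ottilie: $486,000; Amira: $324,000; Bastian: $324,000; Gabor: $324,000

Gideon takes two-fifths of $6,480,000 = $2,592,000. The remaining $3,888,000 passes to the descendants.
The descendants' portion ($3,888,000) is divided into 4 shares of $972,000: Noor takes $972,000; Eira's $972,000 share passes to Eira's issue; Xiulan's $972,000 share passes to Xiulan's issue; Joris's $972,000 share passes to Joris's issue.
Eira's share ($972,000) is divided into 2 shares of $486,000: Ansel and Tobias each take $486,000.
Xiulan's share ($972,000) is divided into 2 shares of $486,000: Romilly and Ottilie each take $486,000.
Joris's share ($972,000) is divided into 3 shares of $324,000: Amira, Bastian, and Gabor each take $324,000.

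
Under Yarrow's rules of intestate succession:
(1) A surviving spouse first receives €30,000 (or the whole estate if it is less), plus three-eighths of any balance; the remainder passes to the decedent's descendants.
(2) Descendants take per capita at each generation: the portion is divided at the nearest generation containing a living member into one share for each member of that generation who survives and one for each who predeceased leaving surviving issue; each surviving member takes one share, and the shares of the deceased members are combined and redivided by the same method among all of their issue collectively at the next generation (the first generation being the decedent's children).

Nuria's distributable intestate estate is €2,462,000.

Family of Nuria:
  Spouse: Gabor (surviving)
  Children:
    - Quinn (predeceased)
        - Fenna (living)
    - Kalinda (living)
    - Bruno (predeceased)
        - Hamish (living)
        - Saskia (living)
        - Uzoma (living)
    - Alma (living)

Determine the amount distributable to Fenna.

Fenna receives €190,000.

Gabor first takes €30,000, leaving a balance of €2,432,000. Gabor then takes three-eighths of the balance (€912,000), for a total of €942,000. The remaining €1,520,000 passes to the descendants.
The descendants' portion (€1,520,000) is divided at the children's generation into 4 shares of €380,000. Kalinda and Alma each take €380,000. The 2 shares of the deceased (Quinn and Bruno) are combined into a pool of €760,000.
That pool (€760,000) is divided at the grandchildren's generation equally among Fenna, Hamish, Saskia, and Uzoma: €190,000 each.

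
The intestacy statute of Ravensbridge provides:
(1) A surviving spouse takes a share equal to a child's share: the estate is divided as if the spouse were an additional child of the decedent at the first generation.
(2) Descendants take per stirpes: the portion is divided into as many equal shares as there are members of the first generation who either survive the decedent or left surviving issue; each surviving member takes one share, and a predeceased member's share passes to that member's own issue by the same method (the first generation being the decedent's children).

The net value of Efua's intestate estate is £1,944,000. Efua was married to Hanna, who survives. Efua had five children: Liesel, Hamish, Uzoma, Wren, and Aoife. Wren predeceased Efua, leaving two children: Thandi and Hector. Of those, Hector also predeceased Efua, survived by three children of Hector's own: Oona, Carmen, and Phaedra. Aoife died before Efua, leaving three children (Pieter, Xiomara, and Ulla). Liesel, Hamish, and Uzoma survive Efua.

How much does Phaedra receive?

Phaedra receives £54,000.

The spouse counts as an additional share at the children's level, so there are 6 primary shares of £324,000. Hanna takes one such share (£324,000).
The children's combined portion (£1,620,000) is divided into 5 shares of £324,000: Liesel, Hamish, and Uzoma each take £324,000; Wren's £324,000 share passes to Wren's issue; Aoife's £324,000 share passes to Aoife's issue.
Wren's share (£324,000) is divided into 2 shares of £162,000: Thandi takes £162,000; Hector's £162,000 share passes to Hector's issue.
Hector's share (£162,000) is divided into 3 shares of £54,000: Oona, Carmen, and Phaedra each take £54,000.
Aoife's share (£324,000) is divided into 3 shares of £108,000: Pieter, Xiomara, and Ulla each take £108,000.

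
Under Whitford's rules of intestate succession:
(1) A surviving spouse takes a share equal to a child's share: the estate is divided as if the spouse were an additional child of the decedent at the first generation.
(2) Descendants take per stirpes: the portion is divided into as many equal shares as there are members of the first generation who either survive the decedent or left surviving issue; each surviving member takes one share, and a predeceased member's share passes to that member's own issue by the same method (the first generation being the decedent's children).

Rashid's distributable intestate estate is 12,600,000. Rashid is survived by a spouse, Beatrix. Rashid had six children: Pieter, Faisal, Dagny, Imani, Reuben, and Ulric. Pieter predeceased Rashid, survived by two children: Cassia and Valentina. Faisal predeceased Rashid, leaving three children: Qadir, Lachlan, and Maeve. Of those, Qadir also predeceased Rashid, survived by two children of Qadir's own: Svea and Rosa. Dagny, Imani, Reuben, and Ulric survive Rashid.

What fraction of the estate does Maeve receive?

The spouse counts as an additional share at the children's level, so there are 7 primary shares of 1,800,000. Beatrix takes one such share (1,800,000).
The children's combined portion (10,800,000) is divided into 6 shares of 1,800,000: Dagny, Imani, Reuben, and Ulric each take 1,800,000; Pieter's 1,800,000 share passes to Pieter's issue; Faisal's 1,800,000 share passes to Faisal's issue.
Pieter's share (1,800,000) is divided into 2 shares of 900,000: Cassia and Valentina each take 900,000.
Faisal's share (1,800,000) is divided into 3 shares of 600,000: Lachlan and Maeve each take 600,000; Qadir's 600,000 share passes to Qadir's issue.
Qadir's share (600,000) is divided into 2 shares of 300,000: Svea and Rosa each take 300,000.

Maeve receives 1/21 of the estate.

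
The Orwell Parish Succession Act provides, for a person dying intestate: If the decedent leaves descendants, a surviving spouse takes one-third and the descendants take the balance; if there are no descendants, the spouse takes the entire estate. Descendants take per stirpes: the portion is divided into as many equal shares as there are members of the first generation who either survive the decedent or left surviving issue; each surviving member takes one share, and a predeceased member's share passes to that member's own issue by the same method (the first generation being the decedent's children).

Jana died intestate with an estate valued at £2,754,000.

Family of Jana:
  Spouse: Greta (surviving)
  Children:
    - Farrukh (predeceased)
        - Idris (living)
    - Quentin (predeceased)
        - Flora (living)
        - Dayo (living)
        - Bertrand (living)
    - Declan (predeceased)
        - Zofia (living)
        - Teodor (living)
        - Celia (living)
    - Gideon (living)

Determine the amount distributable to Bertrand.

Bertrand receives £153,000.

Greta takes one-third of £2,754,000 = £918,000. The remaining £1,836,000 passes to the descendants.
The descendants' portion (£1,836,000) is divided into 4 shares of £459,000: Gideon takes £459,000; Farrukh's £459,000 share passes to Farrukh's issue; Quentin's £459,000 share passes to Quentin's issue; Declan's £459,000 share passes to Declan's issue.
Farrukh's share (£459,000) passes entirely to Idris.
Quentin's share (£459,000) is divided into 3 shares of £153,000: Flora, Dayo, and Bertrand each take £153,000.
Declan's share (£459,000) is divided into 3 shares of £153,000: Zofia, Teodor, and Celia each take £153,000.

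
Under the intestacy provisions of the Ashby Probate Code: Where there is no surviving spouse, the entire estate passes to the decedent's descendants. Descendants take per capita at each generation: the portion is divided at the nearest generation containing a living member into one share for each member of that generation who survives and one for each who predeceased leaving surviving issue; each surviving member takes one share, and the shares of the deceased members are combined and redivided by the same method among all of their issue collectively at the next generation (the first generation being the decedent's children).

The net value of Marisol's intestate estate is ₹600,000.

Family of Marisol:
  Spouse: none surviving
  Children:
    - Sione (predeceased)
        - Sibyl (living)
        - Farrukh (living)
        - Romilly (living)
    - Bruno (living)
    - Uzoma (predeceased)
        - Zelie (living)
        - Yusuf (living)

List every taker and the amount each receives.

The entire ₹600,000 passes to the descendants.
That amount (₹600,000) is divided at the children's generation into 3 shares of ₹200,000. Bruno takes ₹200,000. The 2 shares of the deceased (Sione and Uzoma) are combined into a pool of ₹400,000.
That pool (₹400,000) is divided at the grandchildren's generation equally among Sibyl, Farrukh, Romilly, Zelie, and Yusuf: ₹80,000 each.

Sibyl: ₹80,000; Farrukh: ₹80,000; Romilly: ₹80,000; Bruno: ₹200,000; Zelie: ₹80,000; Yusuf: ₹80,000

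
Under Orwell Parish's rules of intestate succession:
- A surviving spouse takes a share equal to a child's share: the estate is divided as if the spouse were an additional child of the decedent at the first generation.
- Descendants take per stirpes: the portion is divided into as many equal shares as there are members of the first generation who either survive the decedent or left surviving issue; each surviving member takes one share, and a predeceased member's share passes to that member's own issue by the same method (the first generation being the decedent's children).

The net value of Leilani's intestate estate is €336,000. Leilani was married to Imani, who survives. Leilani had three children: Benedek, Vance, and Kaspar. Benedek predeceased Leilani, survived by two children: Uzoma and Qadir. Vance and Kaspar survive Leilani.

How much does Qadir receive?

Qadir receives €42,000.

The spouse counts as an additional share at the children's level, so there are 4 primary shares of €84,000. Imani takes one such share (€84,000).
The children's combined portion (€252,000) is divided into 3 shares of €84,000: Vance and Kaspar each take €84,000; Benedek's €84,000 share passes to Benedek's issue.
Benedek's share (€84,000) is divided into 2 shares of €42,000: Uzoma and Qadir each take €42,000.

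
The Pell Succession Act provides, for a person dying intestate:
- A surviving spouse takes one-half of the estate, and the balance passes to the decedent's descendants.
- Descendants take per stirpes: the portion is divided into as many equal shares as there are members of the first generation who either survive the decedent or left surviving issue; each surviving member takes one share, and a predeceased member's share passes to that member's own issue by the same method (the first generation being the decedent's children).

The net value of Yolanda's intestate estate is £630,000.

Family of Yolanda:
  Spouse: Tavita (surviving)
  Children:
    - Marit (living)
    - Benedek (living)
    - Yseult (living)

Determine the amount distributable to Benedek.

Benedek receives £105,000.

Tavita takes one-half of £630,000 = £315,000. The remaining £315,000 passes to the descendants.
The descendants' portion (£315,000) is divided into 3 shares of £105,000: Marit, Benedek, and Yseult each take £105,000.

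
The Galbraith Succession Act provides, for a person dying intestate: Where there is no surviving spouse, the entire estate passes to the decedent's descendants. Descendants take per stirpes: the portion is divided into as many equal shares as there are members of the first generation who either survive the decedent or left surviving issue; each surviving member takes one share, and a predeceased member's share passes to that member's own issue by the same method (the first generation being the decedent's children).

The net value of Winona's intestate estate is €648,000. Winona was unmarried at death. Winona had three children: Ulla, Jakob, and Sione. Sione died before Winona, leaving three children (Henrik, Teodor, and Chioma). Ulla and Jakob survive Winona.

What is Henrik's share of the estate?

The entire €648,000 passes to the descendants.
That amount (€648,000) is divided into 3 shares of €216,000: Ulla and Jakob each take €216,000; Sione's €216,000 share passes to Sione's issue.
Sione's share (€216,000) is divided into 3 shares of €72,000: Henrik, Teodor, and Chioma each take €72,000.

Henrik receives €72,000.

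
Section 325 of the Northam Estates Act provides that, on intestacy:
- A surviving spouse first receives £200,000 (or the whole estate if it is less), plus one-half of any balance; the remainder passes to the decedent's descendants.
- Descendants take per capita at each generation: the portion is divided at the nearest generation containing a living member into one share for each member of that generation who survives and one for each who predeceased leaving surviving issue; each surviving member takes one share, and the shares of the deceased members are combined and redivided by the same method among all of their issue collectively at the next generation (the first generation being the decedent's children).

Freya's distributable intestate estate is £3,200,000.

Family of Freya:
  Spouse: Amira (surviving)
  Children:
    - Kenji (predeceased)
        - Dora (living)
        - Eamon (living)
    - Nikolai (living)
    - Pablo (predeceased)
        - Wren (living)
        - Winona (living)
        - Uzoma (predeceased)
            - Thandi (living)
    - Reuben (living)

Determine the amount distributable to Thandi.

Thandi receives £150,000.

Amira first takes £200,000, leaving a balance of £3,000,000. Amira then takes one-half of the balance (£1,500,000), for a total of £1,700,000. The remaining £1,500,000 passes to the descendants.
The descendants' portion (£1,500,000) is divided at the children's generation into 4 shares of £375,000. Nikolai and Reuben each take £375,000. The 2 shares of the deceased (Kenji and Pablo) are combined into a pool of £750,000.
That pool (£750,000) is divided at the grandchildren's generation into 5 shares of £150,000. Dora, Eamon, Wren, and Winona each take £150,000. The remaining share for the deceased Uzoma (£150,000) is carried to the next generation.
That pool (£150,000) passes entirely to Thandi, the sole taker at the great-grandchildren's generation.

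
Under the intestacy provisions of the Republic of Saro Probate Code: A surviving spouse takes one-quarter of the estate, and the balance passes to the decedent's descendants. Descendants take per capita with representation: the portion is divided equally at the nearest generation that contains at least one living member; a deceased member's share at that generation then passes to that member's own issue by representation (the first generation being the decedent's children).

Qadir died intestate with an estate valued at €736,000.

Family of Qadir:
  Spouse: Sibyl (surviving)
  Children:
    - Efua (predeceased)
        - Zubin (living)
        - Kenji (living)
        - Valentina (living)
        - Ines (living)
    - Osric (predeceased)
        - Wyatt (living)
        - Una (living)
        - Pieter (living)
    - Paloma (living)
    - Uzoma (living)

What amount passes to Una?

Una receives €46,000.

Sibyl takes one-quarter of €736,000 = €184,000. The remaining €552,000 passes to the descendants.
The descendants' portion (€552,000) is divided into 4 shares of €138,000: Paloma and Uzoma each take €138,000; Efua's €138,000 share passes to Efua's issue; Osric's €138,000 share passes to Osric's issue.
Efua's share (€138,000) is divided into 4 shares of €34,500: Zubin, Kenji, Valentina, and Ines each take €34,500.
Osric's share (€138,000) is divided into 3 shares of €46,000: Wyatt, Una, and Pieter each take €46,000.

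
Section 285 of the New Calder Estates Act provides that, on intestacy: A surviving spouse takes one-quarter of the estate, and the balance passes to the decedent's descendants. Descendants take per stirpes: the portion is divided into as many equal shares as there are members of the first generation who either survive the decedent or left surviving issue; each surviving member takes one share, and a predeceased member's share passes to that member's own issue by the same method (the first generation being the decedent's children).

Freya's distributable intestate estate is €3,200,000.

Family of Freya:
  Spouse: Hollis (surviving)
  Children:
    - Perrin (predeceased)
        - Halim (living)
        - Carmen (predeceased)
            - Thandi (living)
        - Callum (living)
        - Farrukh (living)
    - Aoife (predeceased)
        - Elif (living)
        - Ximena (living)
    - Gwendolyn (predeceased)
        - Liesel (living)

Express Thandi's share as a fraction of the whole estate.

Hollis takes one-quarter of €3,200,000 = €800,000. The remaining €2,400,000 passes to the descendants.
The descendants' portion (€2,400,000) is divided into 3 shares of €800,000: Perrin's €800,000 share passes to Perrin's issue; Aoife's €800,000 share passes to Aoife's issue; Gwendolyn's €800,000 share passes to Gwendolyn's issue.
Perrin's share (€800,000) is divided into 4 shares of €200,000: Halim, Callum, and Farrukh each take €200,000; Carmen's €200,000 share passes to Carmen's issue.
Carmen's share (€200,000) passes entirely to Thandi.
Aoife's share (€800,000) is divided into 2 shares of €400,000: Elif and Ximena each take €400,000.
Gwendolyn's share (€800,000) passes entirely to Liesel.

Thandi receives 1/16 of the estate.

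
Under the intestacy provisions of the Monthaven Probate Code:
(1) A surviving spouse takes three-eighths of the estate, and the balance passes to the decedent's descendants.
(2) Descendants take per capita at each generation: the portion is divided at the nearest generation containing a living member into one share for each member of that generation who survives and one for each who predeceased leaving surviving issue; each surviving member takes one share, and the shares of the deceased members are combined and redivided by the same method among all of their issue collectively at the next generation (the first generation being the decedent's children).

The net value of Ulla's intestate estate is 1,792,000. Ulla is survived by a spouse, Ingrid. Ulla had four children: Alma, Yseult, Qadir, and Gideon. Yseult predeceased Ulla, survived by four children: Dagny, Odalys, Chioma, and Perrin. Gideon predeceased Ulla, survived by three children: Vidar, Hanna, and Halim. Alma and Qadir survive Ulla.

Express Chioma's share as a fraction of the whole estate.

Chioma receives 5/112 of the estate.

Ingrid takes three-eighths of 1,792,000 = 672,000. The remaining 1,120,000 passes to the descendants.
The descendants' portion (1,120,000) is divided at the children's generation into 4 shares of 280,000. Alma and Qadir each take 280,000. The 2 shares of the deceased (Yseult and Gideon) are combined into a pool of 560,000.
That pool (560,000) is divided at the grandchildren's generation equally among Dagny, Odalys, Chioma, Perrin, Vidar, Hanna, and Halim: 80,000 each.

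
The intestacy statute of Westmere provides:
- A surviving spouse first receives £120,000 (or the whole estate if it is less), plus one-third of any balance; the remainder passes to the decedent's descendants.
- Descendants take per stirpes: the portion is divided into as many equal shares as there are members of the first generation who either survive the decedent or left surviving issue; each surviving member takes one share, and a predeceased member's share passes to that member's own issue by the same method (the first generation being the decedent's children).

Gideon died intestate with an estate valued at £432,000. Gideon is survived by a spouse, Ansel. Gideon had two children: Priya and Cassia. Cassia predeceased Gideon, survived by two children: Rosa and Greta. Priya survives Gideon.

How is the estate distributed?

Ansel first takes £120,000, leaving a balance of £312,000. Ansel then takes one-third of the balance (£104,000), for a total of £224,000. The remaining £208,000 passes to the descendants.
The descendants' portion (£208,000) is divided into 2 shares of £104,000: Priya takes £104,000; Cassia's £104,000 share passes to Cassia's issue.
Cassia's share (£104,000) is divided into 2 shares of £52,000: Rosa and Greta each take £52,000.

Ansel: £224,000; Priya: £104,000; Rosa: £52,000; Greta: £52,000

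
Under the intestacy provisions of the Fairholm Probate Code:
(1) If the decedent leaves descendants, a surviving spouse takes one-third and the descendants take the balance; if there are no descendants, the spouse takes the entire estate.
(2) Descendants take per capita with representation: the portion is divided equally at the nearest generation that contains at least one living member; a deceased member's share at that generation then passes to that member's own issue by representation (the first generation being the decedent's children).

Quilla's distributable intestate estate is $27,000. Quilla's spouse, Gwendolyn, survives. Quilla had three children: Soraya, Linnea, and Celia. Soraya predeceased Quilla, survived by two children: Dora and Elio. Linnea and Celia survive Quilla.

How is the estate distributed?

Gwendolyn takes one-third of $27,000 = $9,000. The remaining $18,000 passes to the descendants.
The descendants' portion ($18,000) is divided into 3 shares of $6,000: Linnea and Celia each take $6,000; Soraya's $6,000 share passes to Soraya's issue.
Soraya's share ($6,000) is divided into 2 shares of $3,000: Dora and Elio each take $3,000.

Gwendolyn: $9,000; Dora: $3,000; Elio: $3,000; Linnea: $6,000; Celia: $6,000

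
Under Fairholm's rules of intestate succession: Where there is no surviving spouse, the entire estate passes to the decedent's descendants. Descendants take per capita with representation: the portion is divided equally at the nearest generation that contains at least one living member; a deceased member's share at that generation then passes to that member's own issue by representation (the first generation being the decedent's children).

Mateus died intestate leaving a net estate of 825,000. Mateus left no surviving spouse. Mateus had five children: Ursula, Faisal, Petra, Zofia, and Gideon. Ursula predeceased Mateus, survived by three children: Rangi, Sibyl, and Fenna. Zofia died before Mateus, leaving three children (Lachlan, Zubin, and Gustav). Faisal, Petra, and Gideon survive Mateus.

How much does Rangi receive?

The entire 825,000 passes to the descendants.
That amount (825,000) is divided into 5 shares of 165,000: Faisal, Petra, and Gideon each take 165,000; Ursula's 165,000 share passes to Ursula's issue; Zofia's 165,000 share passes to Zofia's issue.
Ursula's share (165,000) is divided into 3 shares of 55,000: Rangi, Sibyl, and Fenna each take 55,000.
Zofia's share (165,000) is divided into 3 shares of 55,000: Lachlan, Zubin, and Gustav each take 55,000.

Rangi receives 55,000.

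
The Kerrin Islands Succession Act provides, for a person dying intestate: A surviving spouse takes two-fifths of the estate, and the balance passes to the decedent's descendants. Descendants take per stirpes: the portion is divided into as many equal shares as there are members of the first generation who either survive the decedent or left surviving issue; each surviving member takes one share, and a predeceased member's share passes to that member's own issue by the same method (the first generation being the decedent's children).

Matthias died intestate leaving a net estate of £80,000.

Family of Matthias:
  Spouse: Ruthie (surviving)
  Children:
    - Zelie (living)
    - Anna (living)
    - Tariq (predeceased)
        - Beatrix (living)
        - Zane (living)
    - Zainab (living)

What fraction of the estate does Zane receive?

Ruthie takes two-fifths of £80,000 = £32,000. The remaining £48,000 passes to the descendants.
The descendants' portion (£48,000) is divided into 4 shares of £12,000: Zelie, Anna, and Zainab each take £12,000; Tariq's £12,000 share passes to Tariq's issue.
Tariq's share (£12,000) is divided into 2 shares of £6,000: Beatrix and Zane each take £6,000.

Zane receives 3/40 of the estate.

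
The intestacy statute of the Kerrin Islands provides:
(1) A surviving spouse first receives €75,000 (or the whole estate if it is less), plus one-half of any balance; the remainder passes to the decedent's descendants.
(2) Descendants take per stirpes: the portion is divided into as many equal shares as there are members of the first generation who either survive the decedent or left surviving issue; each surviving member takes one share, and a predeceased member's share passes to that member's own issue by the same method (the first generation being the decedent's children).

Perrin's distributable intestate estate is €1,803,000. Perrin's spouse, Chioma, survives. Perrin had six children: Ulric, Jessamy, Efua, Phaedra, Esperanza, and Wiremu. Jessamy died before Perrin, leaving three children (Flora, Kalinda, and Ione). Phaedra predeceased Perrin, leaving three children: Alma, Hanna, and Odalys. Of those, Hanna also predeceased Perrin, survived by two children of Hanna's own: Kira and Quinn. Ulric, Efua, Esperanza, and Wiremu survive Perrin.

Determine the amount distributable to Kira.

Chioma first takes €75,000, leaving a balance of €1,728,000. Chioma then takes one-half of the balance (€864,000), for a total of €939,000. The remaining €864,000 passes to the descendants.
The descendants' portion (€864,000) is divided into 6 shares of €144,000: Ulric, Efua, Esperanza, and Wiremu each take €144,000; Jessamy's €144,000 share passes to Jessamy's issue; Phaedra's €144,000 share passes to Phaedra's issue.
Jessamy's share (€144,000) is divided into 3 shares of €48,000: Flora, Kalinda, and Ione each take €48,000.
Phaedra's share (€144,000) is divided into 3 shares of €48,000: Alma and Odalys each take €48,000; Hanna's €48,000 share passes to Hanna's issue.
Hanna's share (€48,000) is divided into 2 shares of €24,000: Kira and Quinn each take €24,000.

Kira receives €24,000.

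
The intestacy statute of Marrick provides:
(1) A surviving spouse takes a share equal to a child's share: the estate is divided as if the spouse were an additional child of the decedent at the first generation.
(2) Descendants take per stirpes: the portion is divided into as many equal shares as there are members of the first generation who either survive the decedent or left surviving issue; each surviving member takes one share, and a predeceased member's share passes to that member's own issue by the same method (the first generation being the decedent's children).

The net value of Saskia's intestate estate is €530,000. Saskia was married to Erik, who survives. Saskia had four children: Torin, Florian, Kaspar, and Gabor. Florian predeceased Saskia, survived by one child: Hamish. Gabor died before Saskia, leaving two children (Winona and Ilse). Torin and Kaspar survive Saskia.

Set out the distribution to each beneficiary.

The spouse counts as an additional share at the children's level, so there are 5 primary shares of €106,000. Erik takes one such share (€106,000).
The children's combined portion (€424,000) is divided into 4 shares of €106,000: Torin and Kaspar each take €106,000; Florian's €106,000 share passes to Florian's issue; Gabor's €106,000 share passes to Gabor's issue.
Florian's share (€106,000) passes entirely to Hamish.
Gabor's share (€106,000) is divided into 2 shares of €53,000: Winona and Ilse each take €53,000.

Erik: €106,000; Torin: €106,000; Hamish: €106,000; Kaspar: €106,000; Winona: €53,000; Ilse: €53,000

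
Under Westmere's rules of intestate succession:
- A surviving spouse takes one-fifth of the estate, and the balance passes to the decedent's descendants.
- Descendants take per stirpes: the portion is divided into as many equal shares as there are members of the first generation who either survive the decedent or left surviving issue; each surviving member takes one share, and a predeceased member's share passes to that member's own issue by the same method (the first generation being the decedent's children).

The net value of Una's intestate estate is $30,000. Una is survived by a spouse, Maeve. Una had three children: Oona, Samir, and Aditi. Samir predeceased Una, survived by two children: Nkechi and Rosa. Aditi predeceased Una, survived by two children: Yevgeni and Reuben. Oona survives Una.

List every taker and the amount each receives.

Maeve takes one-fifth of $30,000 = $6,000. The remaining $24,000 passes to the descendants.
The descendants' portion ($24,000) is divided into 3 shares of $8,000: Oona takes $8,000; Samir's $8,000 share passes to Samir's issue; Aditi's $8,000 share passes to Aditi's issue.
Samir's share ($8,000) is divided into 2 shares of $4,000: Nkechi and Rosa each take $4,000.
Aditi's share ($8,000) is divided into 2 shares of $4,000: Yevgeni and Reuben each take $4,000.

Maeve: $6,000; Oona: $8,000; Nkechi: $4,000; Rosa: $4,000; Yevgeni: $4,000; Reuben: $4,000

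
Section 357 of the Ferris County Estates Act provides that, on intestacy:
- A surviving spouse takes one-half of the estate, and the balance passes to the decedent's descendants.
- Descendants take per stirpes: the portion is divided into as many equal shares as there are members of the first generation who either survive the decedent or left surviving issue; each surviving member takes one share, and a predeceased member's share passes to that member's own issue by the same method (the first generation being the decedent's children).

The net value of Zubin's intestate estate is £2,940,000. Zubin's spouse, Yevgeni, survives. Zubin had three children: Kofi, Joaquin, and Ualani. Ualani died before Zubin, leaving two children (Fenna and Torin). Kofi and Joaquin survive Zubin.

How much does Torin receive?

Torin receives £245,000.

Yevgeni takes one-half of £2,940,000 = £1,470,000. The remaining £1,470,000 passes to the descendants.
The descendants' portion (£1,470,000) is divided into 3 shares of £490,000: Kofi and Joaquin each take £490,000; Ualani's £490,000 share passes to Ualani's issue.
Ualani's share (£490,000) is divided into 2 shares of £245,000: Fenna and Torin each take £245,000.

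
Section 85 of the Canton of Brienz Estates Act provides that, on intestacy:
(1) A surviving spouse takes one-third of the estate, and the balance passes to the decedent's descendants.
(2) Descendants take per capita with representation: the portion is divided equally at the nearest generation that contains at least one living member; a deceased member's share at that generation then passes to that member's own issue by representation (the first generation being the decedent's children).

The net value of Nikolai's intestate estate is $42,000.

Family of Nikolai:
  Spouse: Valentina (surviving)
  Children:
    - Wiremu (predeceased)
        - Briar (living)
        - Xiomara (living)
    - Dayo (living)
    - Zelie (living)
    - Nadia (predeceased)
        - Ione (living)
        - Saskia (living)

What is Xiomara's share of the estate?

Xiomara receives $3,500.

Valentina takes one-third of $42,000 = $14,000. The remaining $28,000 passes to the descendants.
The descendants' portion ($28,000) is divided into 4 shares of $7,000: Dayo and Zelie each take $7,000; Wiremu's $7,000 share passes to Wiremu's issue; Nadia's $7,000 share passes to Nadia's issue.
Wiremu's share ($7,000) is divided into 2 shares of $3,500: Briar and Xiomara each take $3,500.
Nadia's share ($7,000) is divided into 2 shares of $3,500: Ione and Saskia each take $3,500.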